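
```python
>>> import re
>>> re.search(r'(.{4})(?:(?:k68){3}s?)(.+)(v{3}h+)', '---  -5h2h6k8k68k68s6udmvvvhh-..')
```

None

The pattern matches exactly 4 of any character (captured); then the literal 'k68' repeated 3 times, then optionally a literal 's' (non-capturing group); then one or more of any character (captured); then exactly 3 of a literal 'v', then one or more of the literal 'h' (captured).
`search` walks the string left to right and returns the first match it finds.
Here no position works, so the call returns None.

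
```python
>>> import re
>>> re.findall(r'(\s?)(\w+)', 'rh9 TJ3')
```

[('', 'rh9'), (' ', 'TJ3')]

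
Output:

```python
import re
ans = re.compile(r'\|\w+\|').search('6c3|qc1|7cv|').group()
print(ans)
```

Unlike `match`, `search` isn't anchored — it looks for the pattern anywhere in the string.
The match spans [3:8] → '|qc1|'.

|qc1|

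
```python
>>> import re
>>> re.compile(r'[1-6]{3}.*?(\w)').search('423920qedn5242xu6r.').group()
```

'4239'

Pattern: exactly 3 of a character in [1-6], then zero or more of any character (lazy); then a word character (captured).
Lazy quantifiers expand one character at a time until the remainder of the pattern can match.
Unlike `match`, `search` isn't anchored — it looks for the pattern anywhere in the string.
The match spans [0:4] → '4239'.
Captured: group 1 = '9'.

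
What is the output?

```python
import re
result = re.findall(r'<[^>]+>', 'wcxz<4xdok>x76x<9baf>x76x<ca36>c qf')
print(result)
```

['<4xdok>', '<9baf>', '<ca36>']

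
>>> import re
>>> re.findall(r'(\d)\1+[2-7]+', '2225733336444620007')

['2', '0']

`\1` is not a pattern — it's the concrete string captured by group 1, re-applied verbatim.
Walking the string: at [0:15] match '222573333644462', group 1 = '2'; at [15:19] match '0007', group 1 = '0'.
`findall` collects group 1 from each match (2 total).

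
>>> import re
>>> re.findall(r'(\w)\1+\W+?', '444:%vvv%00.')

['4', 'v', '0']

`\1` is not a pattern — it's the concrete string captured by group 1, re-applied verbatim.
One capturing group, so `findall` returns just the captured substring from each match — 3 in all.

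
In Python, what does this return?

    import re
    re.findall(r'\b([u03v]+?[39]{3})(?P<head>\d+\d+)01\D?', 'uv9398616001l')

[('uv939', '86160')]

`findall` packs the 2 group values into a tuple for every match.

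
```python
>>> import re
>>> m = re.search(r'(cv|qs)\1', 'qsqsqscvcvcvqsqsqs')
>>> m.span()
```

`\1` has to match the exact text group 1 already captured.
`search` walks the string left to right and returns the first match it finds.
The match spans [0:4] → 'qsqs'.
Captured: group 1 = 'qs'.

(0, 4)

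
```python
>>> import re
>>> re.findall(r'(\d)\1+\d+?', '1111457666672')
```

['1', '6']

The backreference `\1` re-matches whatever the first group consumed, character for character.
Walking the string: at [0:5] match '11114', group 1 = '1'; at [7:12] match '66667', group 1 = '6'.
With a single group, `findall` returns only what that group captured — 2 items.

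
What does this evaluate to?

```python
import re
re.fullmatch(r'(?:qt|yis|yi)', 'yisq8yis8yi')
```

None

`re.fullmatch` is like wrapping the pattern in `^…$` (in single-line mode).
Here the string isn't matched end-to-end, so the call returns None.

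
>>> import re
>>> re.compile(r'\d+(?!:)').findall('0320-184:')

['0320', '18']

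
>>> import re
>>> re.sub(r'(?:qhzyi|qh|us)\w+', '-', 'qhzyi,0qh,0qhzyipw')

'-,0qh,0-'

Matches: at [0:5] → 'qhzyi'; at [11:18] → 'qhzyipw'.
Each match is replaced by '-'.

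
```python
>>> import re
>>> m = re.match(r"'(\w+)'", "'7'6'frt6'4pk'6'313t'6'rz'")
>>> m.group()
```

`re.match` won't scan ahead — the pattern has to work from the very first character.
The match spans [0:3] → "'7'".
Captured: group 1 = '7'.

"'7'"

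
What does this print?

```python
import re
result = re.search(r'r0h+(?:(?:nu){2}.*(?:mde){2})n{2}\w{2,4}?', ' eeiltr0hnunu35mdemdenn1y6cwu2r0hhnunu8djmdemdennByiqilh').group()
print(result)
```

r0hnunu35mdemdenn1y6cwu2r0hhnunu8djmdemdennBy

A non-greedy quantifier consumes as few characters as it can — just enough that the remainder of the pattern still matches from where it stops; whatever follows it matches normally.
The match spans [6:51] → 'r0hnunu35mdemdenn1y6cwu2r0hhnunu8djmdemdennBy'.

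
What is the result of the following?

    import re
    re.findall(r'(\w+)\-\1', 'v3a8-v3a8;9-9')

After group 1 captures some text, `\1` only succeeds where that same text appears again.
Walking the string: at [0:9] match 'v3a8-v3a8', group 1 = 'v3a8'; at [10:13] match '9-9', group 1 = '9'.
`findall` collects group 1 from each match (2 total).

['v3a8', '9']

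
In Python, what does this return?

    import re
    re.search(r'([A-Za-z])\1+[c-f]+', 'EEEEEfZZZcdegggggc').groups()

('E',)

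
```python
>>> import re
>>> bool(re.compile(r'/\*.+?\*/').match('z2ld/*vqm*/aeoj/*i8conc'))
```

False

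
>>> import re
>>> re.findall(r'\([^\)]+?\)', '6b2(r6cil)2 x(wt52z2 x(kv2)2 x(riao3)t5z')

Matches: at [3:10] → '(r6cil)'; at [13:27] → '(wt52z2 x(kv2)'; at [30:37] → '(riao3)'.
No capturing groups, so `findall` returns the 3 full match strings.

['(r6cil)', '(wt52z2 x(kv2)', '(riao3)']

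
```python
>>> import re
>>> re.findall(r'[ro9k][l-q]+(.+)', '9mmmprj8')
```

['rj8']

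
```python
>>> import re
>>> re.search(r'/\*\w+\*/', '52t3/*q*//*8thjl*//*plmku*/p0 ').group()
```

'/*q*/'

Unlike `match`, `search` isn't anchored — it looks for the pattern anywhere in the string.
The match spans [4:9] → '/*q*/'.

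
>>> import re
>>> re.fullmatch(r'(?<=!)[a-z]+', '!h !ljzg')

None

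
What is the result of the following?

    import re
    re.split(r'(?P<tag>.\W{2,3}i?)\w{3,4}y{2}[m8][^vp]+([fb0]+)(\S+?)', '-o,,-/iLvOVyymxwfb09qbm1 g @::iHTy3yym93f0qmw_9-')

['-o', ',,-/i', '0', 'q', 'mw_9-']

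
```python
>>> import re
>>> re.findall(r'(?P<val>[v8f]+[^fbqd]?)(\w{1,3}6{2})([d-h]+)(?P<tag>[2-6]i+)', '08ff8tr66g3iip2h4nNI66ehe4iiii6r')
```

Pattern: one or more of one of [v8f], then optionally any character except [fbqd] (captured as 'val'); then 1 to 3 of a word character, then exactly 2 of the literal '6' (captured); then one or more of a character in [d-h] (captured); then a character in [2-6], then one or more of the literal 'i' (captured as 'tag').
Scanning left to right: at [1:13] match '8ff8tr66g3ii', groups = ('8ff8t', 'r66', 'g', '3ii').
With 4 capturing groups, `findall` returns a 4-tuple per match.

[('8ff8t', 'r66', 'g', '3ii')]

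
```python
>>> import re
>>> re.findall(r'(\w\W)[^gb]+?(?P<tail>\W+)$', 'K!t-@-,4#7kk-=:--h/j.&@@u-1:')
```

[('K!', ':')]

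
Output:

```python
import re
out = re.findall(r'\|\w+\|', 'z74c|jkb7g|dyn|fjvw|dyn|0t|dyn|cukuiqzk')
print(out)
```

['|jkb7g|', '|fjvw|', '|0t|']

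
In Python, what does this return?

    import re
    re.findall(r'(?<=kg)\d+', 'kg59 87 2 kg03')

['59', '03']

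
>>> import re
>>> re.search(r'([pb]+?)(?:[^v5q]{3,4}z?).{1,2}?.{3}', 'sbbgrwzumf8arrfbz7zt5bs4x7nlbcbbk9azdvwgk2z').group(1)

Pattern: one or more of one of [pb] (lazy) (captured); then 3 to 4 of any character except [v5q], then optionally a literal 'z' (non-capturing group); then 1 to 2 of any character (lazy), then exactly 3 of any character.
Because the quantifier is non-greedy, it stops expanding at the earliest point where the rest of the pattern can succeed.
`re.search` scans for the first position where the pattern succeeds.
The match spans [1:11] → 'bbgrwzumf8'.
Captured: group 1 = 'b'.

'b'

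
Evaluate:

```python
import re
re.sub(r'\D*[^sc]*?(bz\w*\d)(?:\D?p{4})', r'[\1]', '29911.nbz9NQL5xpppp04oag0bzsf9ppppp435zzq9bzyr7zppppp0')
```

'[bz9NQL5xpppp04oag0bzsf9ppppp435zzq9bzyr7]p0'

Pattern: zero or more of a non-digit, then zero or more of any character except [sc] (lazy); then the literal 'bz', then zero or more of a word character, then a digit (captured); then optionally a non-digit, then exactly 4 of a literal 'p' (non-capturing group).
Matches: at [0:52] → '29911.nbz9NQL5xpppp04oag0bzsf9ppppp435zzq9bzyr7zpppp'.
Each match is replaced using the text its own group 1 captured.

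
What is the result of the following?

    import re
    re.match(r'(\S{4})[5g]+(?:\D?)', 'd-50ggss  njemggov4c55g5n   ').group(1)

'd-50'

The match spans [0:7] → 'd-50ggs'.
Captured: group 1 = 'd-50'.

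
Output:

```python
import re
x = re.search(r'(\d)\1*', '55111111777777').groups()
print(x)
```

('5',)

The match spans [0:2] → '55'.
Captured: group 1 = '5'.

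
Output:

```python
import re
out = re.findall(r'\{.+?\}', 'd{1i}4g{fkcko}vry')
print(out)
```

The `?` after the quantifier makes it lazy — it takes as little as possible before letting the rest of the pattern try.
With no groups in the pattern, `findall` gives back each whole match — 2 here.

['{1i}', '{fkcko}']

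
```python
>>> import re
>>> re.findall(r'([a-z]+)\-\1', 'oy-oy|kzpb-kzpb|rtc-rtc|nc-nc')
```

['oy', 'kzpb', 'rtc', 'nc']

The backreference `\1` re-matches whatever the first group consumed, character for character.
`findall` collects group 1 from each match (4 total).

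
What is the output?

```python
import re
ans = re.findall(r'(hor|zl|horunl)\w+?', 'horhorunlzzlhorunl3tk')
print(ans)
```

Walking the string: at [0:4] match 'horh', group 1 = 'hor'; at [10:13] match 'zlh', group 1 = 'zl'.
`findall` collects group 1 from each match (2 total).

['hor', 'zl']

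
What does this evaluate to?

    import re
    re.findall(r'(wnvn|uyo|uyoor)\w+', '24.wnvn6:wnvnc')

['wnvn', 'wnvn']

With a single group, `findall` returns only what that group captured — 2 items.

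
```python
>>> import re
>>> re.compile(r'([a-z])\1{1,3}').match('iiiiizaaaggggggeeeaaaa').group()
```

'iiii'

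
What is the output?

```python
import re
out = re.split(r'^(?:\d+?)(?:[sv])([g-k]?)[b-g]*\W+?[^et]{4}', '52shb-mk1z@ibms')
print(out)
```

['', 'h', '@ibms']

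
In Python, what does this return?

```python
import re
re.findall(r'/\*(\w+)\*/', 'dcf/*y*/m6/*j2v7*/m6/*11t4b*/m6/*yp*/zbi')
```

['y', 'j2v7', '11t4b', 'yp']

`findall` collects group 1 from each match (4 total).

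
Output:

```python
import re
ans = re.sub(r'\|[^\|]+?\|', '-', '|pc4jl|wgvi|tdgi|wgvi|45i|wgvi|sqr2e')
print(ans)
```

-wgvi-wgvi-wgvi|sqr2e

Matches: at [0:7] → '|pc4jl|'; at [11:17] → '|tdgi|'; at [21:26] → '|45i|'.
Each match is replaced by '-'.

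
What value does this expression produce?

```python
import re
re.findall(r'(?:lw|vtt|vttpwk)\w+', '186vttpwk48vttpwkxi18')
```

Scanning left to right: at [3:21] → 'vttpwk48vttpwkxi18'.
No capturing groups, so `findall` returns the 1 full match string.

['vttpwk48vttpwkxi18']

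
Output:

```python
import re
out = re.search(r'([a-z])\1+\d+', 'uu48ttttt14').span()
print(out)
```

(0, 4)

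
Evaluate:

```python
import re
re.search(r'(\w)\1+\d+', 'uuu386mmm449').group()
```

'uuu386'

After group 1 captures some text, `\1` only succeeds where that same text appears again.
`re.search` scans for the first position where the pattern succeeds.
The match spans [0:6] → 'uuu386'.
Captured: group 1 = 'u'.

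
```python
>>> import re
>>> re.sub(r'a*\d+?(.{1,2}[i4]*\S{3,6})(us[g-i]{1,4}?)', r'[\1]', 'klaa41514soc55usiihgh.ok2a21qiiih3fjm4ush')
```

'kl[514soc55]ihgh.ok2[1qiiih3fjm4]'

Because the quantifier is non-greedy, it stops expanding at the earliest point where the rest of the pattern can succeed.
The replacement refers to a captured group, so each match is rewritten using its own captured text.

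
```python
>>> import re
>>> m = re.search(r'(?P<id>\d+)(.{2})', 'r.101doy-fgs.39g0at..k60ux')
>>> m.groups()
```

('101', 'do')

The pattern matches one or more of a digit (captured as 'id'); then exactly 2 of any character (captured).
`search` walks the string left to right and returns the first match it finds.
The match spans [2:7] → '101do'.
Captured: group 1 = '101', group 2 = 'do'.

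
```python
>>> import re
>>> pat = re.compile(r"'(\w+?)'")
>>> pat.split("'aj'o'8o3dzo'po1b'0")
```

['', 'aj', 'o', '8o3dzo', "po1b'0"]

The group in the pattern means `split` returns the separators' captures alongside the pieces.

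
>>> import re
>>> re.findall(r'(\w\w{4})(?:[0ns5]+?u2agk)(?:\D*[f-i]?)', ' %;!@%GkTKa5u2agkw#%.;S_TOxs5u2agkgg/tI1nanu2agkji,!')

This matches a word character, then exactly 4 of a word character (captured); then one or more of one of [0ns5] (lazy), then the literal 'u2', then the literal 'agk' (non-capturing group); then zero or more of a non-digit, then optionally a character in [f-i] (non-capturing group).
Scanning left to right: at [6:28] match 'GkTKa5u2agkw#%.;S_TOxs', group 1 = 'GkTKa'; at [37:52] match 'tI1nanu2agkji,!', group 1 = 'tI1na'.
`findall` collects group 1 from each match (2 total).

['GkTKa', 'tI1na']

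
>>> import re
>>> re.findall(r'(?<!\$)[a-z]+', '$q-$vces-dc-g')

['ces', 'dc', 'g']

Because the assertion is negative and zero-width, positions next to the forbidden text are skipped.
Matches: at [5:8] → 'ces'; at [9:11] → 'dc'; at [12:13] → 'g'.
No capturing groups, so `findall` returns the 3 full match strings.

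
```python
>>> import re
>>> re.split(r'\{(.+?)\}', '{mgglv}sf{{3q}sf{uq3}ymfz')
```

['', 'mgglv', 'sf', '{3q', 'sf', 'uq3', 'ymfz']

The `?` after the quantifier makes it lazy — it takes as little as possible before letting the rest of the pattern try.
`re.split` interleaves the captured-group text with the surrounding fragments.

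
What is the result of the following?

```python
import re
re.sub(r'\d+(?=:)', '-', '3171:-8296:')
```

Lookahead/lookbehind check context without consuming it, so the matched span excludes the asserted characters.
`sub` substitutes '-' at each match site.

'-:--:'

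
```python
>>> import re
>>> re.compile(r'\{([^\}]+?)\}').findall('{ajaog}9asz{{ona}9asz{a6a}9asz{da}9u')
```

['ajaog', '{ona', 'a6a', 'da']

Scanning left to right: at [0:7] match '{ajaog}', group 1 = 'ajaog'; at [11:17] match '{{ona}', group 1 = '{ona'; at [21:26] match '{a6a}', group 1 = 'a6a'; at [30:34] match '{da}', group 1 = 'da'.
One capturing group, so `findall` returns just the captured substring from each match — 4 in all.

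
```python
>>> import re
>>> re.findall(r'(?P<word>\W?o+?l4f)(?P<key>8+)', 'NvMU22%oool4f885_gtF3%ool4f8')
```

[('%oool4f', '88'), ('%ool4f', '8')]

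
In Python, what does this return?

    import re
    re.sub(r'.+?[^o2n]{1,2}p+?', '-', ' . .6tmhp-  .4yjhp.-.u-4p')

'---'

A non-greedy quantifier consumes as few characters as it can — just enough that the remainder of the pattern still matches from where it stops; whatever follows it matches normally.
Every occurrence is swapped for '-'.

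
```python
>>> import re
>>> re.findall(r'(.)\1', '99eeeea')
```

A backreference is literal: `\1` must see the identical characters the first group matched.
Because there's exactly one group, `findall` drops the full match and keeps group 1 from each hit.

['9', 'e', 'e']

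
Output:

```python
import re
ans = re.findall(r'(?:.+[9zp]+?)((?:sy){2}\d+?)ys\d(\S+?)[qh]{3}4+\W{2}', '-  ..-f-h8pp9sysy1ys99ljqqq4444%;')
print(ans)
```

Pattern: one or more of any character, then one or more of one of [9zp] (lazy) (non-capturing group); then the literal 'sy' repeated 2 times, then one or more of a digit (lazy) (captured); then the literal 'ys', then a digit; then one or more of a non-whitespace character (lazy) (captured); then exactly 3 of one of [qh], then one or more of a literal '4', then exactly 2 of a non-word character.
Walking the string: at [0:33] match '-  ..-f-h8pp9sysy1ys99ljqqq4444%;', groups = ('sysy1', '9lj').
With 2 capturing groups, `findall` returns a 2-tuple per match.

[('sysy1', '9lj')]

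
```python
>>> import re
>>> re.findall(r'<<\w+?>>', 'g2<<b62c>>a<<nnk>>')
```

`findall` yields the raw match text (2 of them) because the pattern has no groups.

['<<b62c>>', '<<nnk>>']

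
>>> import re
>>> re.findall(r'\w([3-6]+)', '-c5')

The pattern matches a word character; then one or more of a character in [3-6] (captured).
Scanning left to right: at [1:3] match 'c5', group 1 = '5'.
`findall` collects group 1 from the one match (1 total).

['5']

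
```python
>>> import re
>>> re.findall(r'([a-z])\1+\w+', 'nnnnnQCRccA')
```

The backreference `\1` re-matches whatever the first group consumed, character for character.
`findall` collects group 1 from the one match (1 total).

['n']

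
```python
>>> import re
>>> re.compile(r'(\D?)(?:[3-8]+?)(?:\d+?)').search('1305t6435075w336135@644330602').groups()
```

('',)

The match spans [1:3] → '30'.
Captured: group 1 = ''.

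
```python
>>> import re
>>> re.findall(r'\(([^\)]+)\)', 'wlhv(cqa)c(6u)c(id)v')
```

['cqa', '6u', 'id']

`findall` collects group 1 from each match (3 total).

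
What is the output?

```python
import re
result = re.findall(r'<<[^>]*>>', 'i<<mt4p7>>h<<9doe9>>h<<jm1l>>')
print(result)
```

Matches: at [1:10] → '<<mt4p7>>'; at [11:20] → '<<9doe9>>'; at [21:29] → '<<jm1l>>'.
Since nothing is captured, `findall` lists the 3 matched substrings directly.

['<<mt4p7>>', '<<9doe9>>', '<<jm1l>>']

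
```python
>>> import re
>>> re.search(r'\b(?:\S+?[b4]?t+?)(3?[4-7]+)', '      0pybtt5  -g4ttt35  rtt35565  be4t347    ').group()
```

The pattern matches a word boundary (`\b`, zero-width); then one or more of a non-whitespace character (lazy), then optionally one of [b4], then one or more of a literal 't' (lazy) (non-capturing group); then optionally the literal '3', then one or more of a character in [4-7] (captured).
Unlike `match`, `search` isn't anchored — it looks for the pattern anywhere in the string.
The match spans [6:13] → '0pybtt5'.
Captured: group 1 = '5'.

'0pybtt5'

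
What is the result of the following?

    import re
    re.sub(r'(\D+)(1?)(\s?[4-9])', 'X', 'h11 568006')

Pattern: one or more of a non-digit (captured); then optionally a literal '1' (captured); then optionally whitespace, then a character in [4-9] (captured).
Matches: at [3:5] → ' 5'.
`sub` substitutes 'X' at each match site.

'h11X68006'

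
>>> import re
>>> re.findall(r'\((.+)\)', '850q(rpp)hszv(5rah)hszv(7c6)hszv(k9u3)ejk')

One capturing group, so `findall` returns just the captured substring from the one match — 1 in all.

['rpp)hszv(5rah)hszv(7c6)hszv(k9u3']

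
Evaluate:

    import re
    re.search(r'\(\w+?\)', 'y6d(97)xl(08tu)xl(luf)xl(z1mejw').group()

'(97)'

`re.search` tries every starting position until one works.
The match spans [3:7] → '(97)'.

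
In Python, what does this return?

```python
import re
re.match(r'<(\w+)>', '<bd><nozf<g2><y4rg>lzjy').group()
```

`re.match` only tries the pattern at the start of the string.
The match spans [0:4] → '<bd>'.
Captured: group 1 = 'bd'.

'<bd>'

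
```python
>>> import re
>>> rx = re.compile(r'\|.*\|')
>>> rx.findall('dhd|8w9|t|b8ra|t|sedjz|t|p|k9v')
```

Since nothing is captured, `findall` lists the 1 matched substring directly.

['|8w9|t|b8ra|t|sedjz|t|p|']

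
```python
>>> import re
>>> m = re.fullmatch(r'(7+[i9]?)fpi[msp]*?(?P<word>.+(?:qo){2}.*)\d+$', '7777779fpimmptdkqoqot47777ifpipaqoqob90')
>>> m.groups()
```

('7777779', 'mmptdkqoqot47777ifpipaqoqob9')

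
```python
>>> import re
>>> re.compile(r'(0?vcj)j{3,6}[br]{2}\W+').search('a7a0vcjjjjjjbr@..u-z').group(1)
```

The match spans [3:17] → '0vcjjjjjjbr@..'.
Captured: group 1 = '0vcj'.

'0vcj'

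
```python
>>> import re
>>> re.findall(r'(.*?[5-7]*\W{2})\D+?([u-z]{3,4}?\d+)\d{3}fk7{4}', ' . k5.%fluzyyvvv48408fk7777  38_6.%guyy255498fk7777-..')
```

[(' . k5.%', 'yvvv48'), ('  38_6.%', 'uyy255')]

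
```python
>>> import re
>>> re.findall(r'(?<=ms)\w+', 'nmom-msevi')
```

The `(?=…)`/`(?<=…)` assertion just peeks at neighbouring text; it doesn't advance the match position.
No capturing groups, so `findall` returns the 1 full match string.

['evi']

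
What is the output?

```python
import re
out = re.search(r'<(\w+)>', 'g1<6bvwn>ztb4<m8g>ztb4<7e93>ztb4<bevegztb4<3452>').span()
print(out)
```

(2, 9)

The match spans [2:9] → '<6bvwn>'.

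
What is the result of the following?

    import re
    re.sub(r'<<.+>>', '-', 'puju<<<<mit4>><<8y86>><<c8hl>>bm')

Matches: at [4:30] → '<<<<mit4>><<8y86>><<c8hl>>'.
Every occurrence is swapped for '-'.

'puju-bm'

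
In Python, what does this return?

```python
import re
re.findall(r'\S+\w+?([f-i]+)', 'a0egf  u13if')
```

Pattern: one or more of a non-whitespace character, then one or more of a word character (lazy); then one or more of a character in [f-i] (captured).
Walking the string: at [0:5] match 'a0egf', group 1 = 'f'; at [7:12] match 'u13if', group 1 = 'f'.
One capturing group, so `findall` returns just the captured substring from each match — 2 in all.

['f', 'f']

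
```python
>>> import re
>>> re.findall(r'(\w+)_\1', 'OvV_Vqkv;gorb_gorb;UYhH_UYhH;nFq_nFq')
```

['V', 'gorb', 'UYhH', 'nFq']

A backreference is literal: `\1` must see the identical characters the first group matched.
One capturing group, so `findall` returns just the captured substring from each match — 4 in all.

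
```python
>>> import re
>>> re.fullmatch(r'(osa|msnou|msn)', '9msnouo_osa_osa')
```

None

`re.fullmatch` is like wrapping the pattern in `^…$` (in single-line mode).
Here the string isn't matched end-to-end, so the call returns None.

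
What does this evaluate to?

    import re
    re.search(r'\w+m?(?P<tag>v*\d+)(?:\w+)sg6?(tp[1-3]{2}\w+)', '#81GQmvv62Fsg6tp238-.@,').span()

The match spans [1:19] → '81GQmvv62Fsg6tp238'.

(1, 19)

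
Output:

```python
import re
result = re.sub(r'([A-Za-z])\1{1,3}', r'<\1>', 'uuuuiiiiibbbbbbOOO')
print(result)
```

<u><i>i<b><b><O>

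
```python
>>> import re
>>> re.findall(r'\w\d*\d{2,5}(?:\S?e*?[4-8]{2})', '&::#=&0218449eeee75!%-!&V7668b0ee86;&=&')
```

['0218449eeee75', 'V7668']

Since nothing is captured, `findall` lists the 2 matched substrings directly.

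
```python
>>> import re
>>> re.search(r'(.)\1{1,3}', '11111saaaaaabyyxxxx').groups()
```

The match spans [0:4] → '1111'.
Captured: group 1 = '1'.

('1',)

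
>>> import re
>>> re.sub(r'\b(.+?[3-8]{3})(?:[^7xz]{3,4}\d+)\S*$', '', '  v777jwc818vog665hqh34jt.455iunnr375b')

`sub` substitutes '' at each match site.

'  '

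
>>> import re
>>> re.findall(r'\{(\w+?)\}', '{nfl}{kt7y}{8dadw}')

['nfl', 'kt7y', '8dadw']

Walking the string: at [0:5] match '{nfl}', group 1 = 'nfl'; at [5:11] match '{kt7y}', group 1 = 'kt7y'; at [11:18] match '{8dadw}', group 1 = '8dadw'.
One capturing group, so `findall` returns just the captured substring from each match — 3 in all.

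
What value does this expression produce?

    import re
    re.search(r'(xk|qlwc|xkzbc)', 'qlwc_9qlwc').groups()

('qlwc',)

Unlike `match`, `search` isn't anchored — it looks for the pattern anywhere in the string.
The match spans [0:4] → 'qlwc'.
Captured: group 1 = 'qlwc'.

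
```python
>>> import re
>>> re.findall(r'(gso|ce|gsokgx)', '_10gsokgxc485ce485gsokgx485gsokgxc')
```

`|` is ordered: at each position the engine commits to the first alternative that works.
With a single group, `findall` returns only what that group captured — 4 items.

['gso', 'ce', 'gso', 'gso']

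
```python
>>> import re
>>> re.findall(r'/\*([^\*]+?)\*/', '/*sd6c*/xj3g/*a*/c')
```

Walking the string: at [0:8] match '/*sd6c*/', group 1 = 'sd6c'; at [12:17] match '/*a*/', group 1 = 'a'.
Because there's exactly one group, `findall` drops the full match and keeps group 1 from each hit.

['sd6c', 'a']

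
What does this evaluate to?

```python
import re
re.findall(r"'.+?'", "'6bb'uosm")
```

Scanning left to right: at [0:5] → "'6bb'".
`findall` yields the raw match text (1 of them) because the pattern has no groups.

["'6bb'"]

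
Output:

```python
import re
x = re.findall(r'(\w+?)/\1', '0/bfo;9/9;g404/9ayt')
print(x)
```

['9']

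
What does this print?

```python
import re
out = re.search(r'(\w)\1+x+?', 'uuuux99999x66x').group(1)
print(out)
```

u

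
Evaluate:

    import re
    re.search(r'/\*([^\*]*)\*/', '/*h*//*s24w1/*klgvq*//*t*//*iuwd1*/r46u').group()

The match spans [0:5] → '/*h*/'.

'/*h*/'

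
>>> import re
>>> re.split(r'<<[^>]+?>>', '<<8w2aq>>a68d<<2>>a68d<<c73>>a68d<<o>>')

Matches to split on: at [0:9] → '<<8w2aq>>'; at [13:18] → '<<2>>'; at [22:29] → '<<c73>>'; at [33:38] → '<<o>>'.
The string is cut at each match, leaving 5 pieces.

['', 'a68d', 'a68d', 'a68d', '']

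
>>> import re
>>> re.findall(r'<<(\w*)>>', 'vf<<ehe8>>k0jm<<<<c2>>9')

`findall` collects group 1 from each match (2 total).

['ehe8', 'c2']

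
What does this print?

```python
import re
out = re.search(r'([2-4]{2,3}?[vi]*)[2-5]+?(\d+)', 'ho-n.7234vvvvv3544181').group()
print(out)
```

234vvvvv3544181

Pattern: 2 to 3 of a character in [2-4] (lazy), then zero or more of one of [vi] (captured); then one or more of a character in [2-5] (lazy); then one or more of a digit (captured).
The match spans [6:21] → '234vvvvv3544181'.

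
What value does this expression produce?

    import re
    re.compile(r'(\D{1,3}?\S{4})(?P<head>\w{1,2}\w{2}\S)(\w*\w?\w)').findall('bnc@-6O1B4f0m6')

[('bnc@-', '6O1B4', 'f0m6')]

Because the quantifier is non-greedy, it stops expanding at the earliest point where the rest of the pattern can succeed.
With 3 capturing groups, `findall` returns a 3-tuple per match.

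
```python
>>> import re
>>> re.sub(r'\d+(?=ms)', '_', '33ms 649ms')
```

Lookahead/lookbehind check context without consuming it, so the matched span excludes the asserted characters.
Each match is replaced by '_'.

'_ms _ms'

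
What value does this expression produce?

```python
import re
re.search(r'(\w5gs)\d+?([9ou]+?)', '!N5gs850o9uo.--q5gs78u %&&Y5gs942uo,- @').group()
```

The pattern matches a word character, then the literal '5gs' (captured); then one or more of a digit (lazy); then one or more of one of [9ou] (lazy) (captured).
With the lazy modifier that quantifier settles for the fewest repetitions that let the rest of the pattern succeed (the atoms after it are unaffected and can still be greedy).
`re.search` scans for the first position where the pattern succeeds.
The match spans [1:9] → 'N5gs850o'.
Captured: group 1 = 'N5gs', group 2 = 'o'.

'N5gs850o'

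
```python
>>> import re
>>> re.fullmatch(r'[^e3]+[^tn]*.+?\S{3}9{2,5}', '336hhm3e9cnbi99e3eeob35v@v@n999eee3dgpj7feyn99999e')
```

None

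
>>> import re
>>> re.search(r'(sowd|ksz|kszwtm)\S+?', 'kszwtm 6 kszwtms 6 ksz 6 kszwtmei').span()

(0, 4)

Unlike `match`, `search` isn't anchored — it looks for the pattern anywhere in the string.
The match spans [0:4] → 'kszw'.
Captured: group 1 = 'ksz'.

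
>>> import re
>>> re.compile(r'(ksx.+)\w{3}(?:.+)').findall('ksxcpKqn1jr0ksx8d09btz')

['ksxcpKqn1jr0ksx8d0']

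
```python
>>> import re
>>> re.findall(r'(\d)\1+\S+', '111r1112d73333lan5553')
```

The backreference `\1` re-matches whatever the first group consumed, character for character.
`findall` collects group 1 from the one match (1 total).

['1']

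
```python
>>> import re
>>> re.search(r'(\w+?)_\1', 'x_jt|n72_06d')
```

`\1` is not a pattern — it's the concrete string captured by group 1, re-applied verbatim.
`search` walks the string left to right and returns the first match it finds.
Here no position works, so the call returns None.

None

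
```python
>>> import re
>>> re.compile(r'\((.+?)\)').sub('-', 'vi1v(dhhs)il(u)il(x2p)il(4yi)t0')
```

Every occurrence is swapped for '-'.

'vi1v-il-il-il-t0'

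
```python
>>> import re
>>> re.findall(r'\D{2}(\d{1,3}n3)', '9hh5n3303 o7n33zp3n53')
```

Pattern: exactly 2 of a non-digit; then 1 to 3 of a digit, then the literal 'n3' (captured).
One capturing group, so `findall` returns just the captured substring from each match — 2 in all.

['5n3', '7n3']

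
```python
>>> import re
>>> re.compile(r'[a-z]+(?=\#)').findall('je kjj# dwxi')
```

['kjj']

Because the assertion is zero-width, the text it checks is not consumed and won't appear in the result.
Matches: at [3:6] → 'kjj'.
`findall` yields the raw match text (1 of them) because the pattern has no groups.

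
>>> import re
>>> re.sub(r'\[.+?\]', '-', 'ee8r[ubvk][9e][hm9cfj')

A `+?`/`*?`/`{m,n}?` starts at its minimum and grows only as far as needed for what follows to match.
`sub` substitutes '-' at each match site.

'ee8r--[hm9cfj'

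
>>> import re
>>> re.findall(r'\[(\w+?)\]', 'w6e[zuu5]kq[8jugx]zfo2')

`findall` collects group 1 from each match (2 total).

['zuu5', '8jugx']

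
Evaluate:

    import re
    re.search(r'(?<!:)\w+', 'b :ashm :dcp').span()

`(?!…)`/`(?<!…)` only lets a position through if the neighbouring text does NOT match; no characters are consumed.
The match spans [0:1] → 'b'.

(0, 1)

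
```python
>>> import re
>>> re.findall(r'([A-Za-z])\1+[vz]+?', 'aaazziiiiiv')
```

`\1` is not a pattern — it's the concrete string captured by group 1, re-applied verbatim.
Because there's exactly one group, `findall` drops the full match and keeps group 1 from each hit.

['a', 'i']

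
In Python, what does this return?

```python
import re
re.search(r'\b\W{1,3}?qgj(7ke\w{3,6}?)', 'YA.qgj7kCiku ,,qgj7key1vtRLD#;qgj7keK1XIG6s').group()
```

The pattern matches a word boundary (`\b`, zero-width); then 1 to 3 of a non-word character (lazy), then the literal 'qgj'; then the literal '7ke', then 3 to 6 of a word character (lazy) (captured).
`search` walks the string left to right and returns the first match it finds.
The match spans [12:24] → ' ,,qgj7key1v'.
Captured: group 1 = '7key1v'.

' ,,qgj7key1v'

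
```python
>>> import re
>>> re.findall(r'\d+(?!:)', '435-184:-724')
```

The negative lookaround is zero-width — it rules out positions where the adjacent text would match, without consuming anything.
Since nothing is captured, `findall` lists the 3 matched substrings directly.

['435', '18', '724']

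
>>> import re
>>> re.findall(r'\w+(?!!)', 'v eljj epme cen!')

['v', 'eljj', 'epme', 'ce']

The negative lookaround is zero-width — it rules out positions where the adjacent text would match, without consuming anything.
Matches: at [0:1] → 'v'; at [2:6] → 'eljj'; at [7:11] → 'epme'; at [12:14] → 'ce'.
Since nothing is captured, `findall` lists the 4 matched substrings directly.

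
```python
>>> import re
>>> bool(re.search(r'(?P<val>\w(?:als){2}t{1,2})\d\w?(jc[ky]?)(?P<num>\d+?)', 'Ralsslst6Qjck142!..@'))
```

False

Pattern: a word character, then the literal 'als' repeated 2 times, then 1 to 2 of a literal 't' (captured as 'val'); then a digit, then optionally a word character; then the literal 'jc', then optionally one of [ky] (captured); then one or more of a digit (lazy) (captured as 'num').
Here the pattern never matches, so the call returns None, and `bool(None)` is False.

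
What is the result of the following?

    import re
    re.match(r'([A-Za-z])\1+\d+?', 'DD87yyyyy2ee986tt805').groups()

A backreference is literal: `\1` must see the identical characters the first group matched.
With `match`, the pattern is implicitly anchored at the beginning.
The match spans [0:3] → 'DD8'.
Captured: group 1 = 'D'.

('D',)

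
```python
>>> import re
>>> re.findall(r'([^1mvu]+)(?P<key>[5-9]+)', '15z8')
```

This matches one or more of any character except [1mvu] (captured); then one or more of a character in [5-9] (captured as 'key').
Matches: at [1:4] match '5z8', groups = ('5z', '8').
Multiple groups make `findall` return tuples — one 2-tuple for the one match.

[('5z', '8')]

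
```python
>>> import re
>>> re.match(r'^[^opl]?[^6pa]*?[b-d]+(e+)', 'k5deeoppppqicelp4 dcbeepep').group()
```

'k5dee'

`re.match` won't scan ahead — the pattern has to work from the very first character.
The match spans [0:5] → 'k5dee'.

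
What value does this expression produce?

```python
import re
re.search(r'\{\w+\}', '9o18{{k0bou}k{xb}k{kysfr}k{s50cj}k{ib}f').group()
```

The match spans [5:12] → '{k0bou}'.

'{k0bou}'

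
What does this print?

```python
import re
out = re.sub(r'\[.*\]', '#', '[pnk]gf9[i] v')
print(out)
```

Matches: at [0:11] → '[pnk]gf9[i]'.
Each match is replaced by '#'.

# v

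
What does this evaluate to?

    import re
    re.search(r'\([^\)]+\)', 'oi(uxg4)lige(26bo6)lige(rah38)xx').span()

(2, 8)

`re.search` scans for the first position where the pattern succeeds.
The match spans [2:8] → '(uxg4)'.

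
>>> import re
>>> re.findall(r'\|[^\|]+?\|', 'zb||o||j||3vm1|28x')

['|o|', '|j|', '|3vm1|']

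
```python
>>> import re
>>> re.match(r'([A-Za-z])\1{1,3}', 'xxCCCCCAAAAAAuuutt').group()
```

The backreference `\1` re-matches whatever the first group consumed, character for character.
`re.match` only tries the pattern at the start of the string.
The match spans [0:2] → 'xx'.
Captured: group 1 = 'x'.

'xx'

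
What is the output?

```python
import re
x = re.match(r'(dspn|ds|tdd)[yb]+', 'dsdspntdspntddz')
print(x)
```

With `match`, the pattern is implicitly anchored at the beginning.
Here the string doesn't start with a match, so the call returns None.

None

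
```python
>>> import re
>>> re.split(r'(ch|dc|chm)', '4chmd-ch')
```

Alternation isn't longest-match — the leftmost alternative that fits at this position is chosen.
Matches to split on: at [1:3] → 'ch'; at [6:8] → 'ch'.
Because the pattern has a capturing group, `split` also inserts each captured text between the pieces.

['4', 'ch', 'md-', 'ch', '']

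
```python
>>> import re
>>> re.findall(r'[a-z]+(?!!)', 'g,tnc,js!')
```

The negative lookaround is zero-width — it rules out positions where the adjacent text would match, without consuming anything.
No capturing groups, so `findall` returns the 3 full match strings.

['g', 'tnc', 'j']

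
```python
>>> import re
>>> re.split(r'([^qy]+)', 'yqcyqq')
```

Pattern: one or more of any character except [qy] (captured).
Matches to split on: at [2:3] → 'c'.
The group in the pattern means `split` returns the separators' captures alongside the pieces.

['yq', 'c', 'yqq']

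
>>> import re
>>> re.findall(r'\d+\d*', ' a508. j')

['508']

Pattern: one or more of a digit; then zero or more of a digit.
Walking the string: at [2:5] → '508'.
`findall` yields the raw match text (1 of them) because the pattern has no groups.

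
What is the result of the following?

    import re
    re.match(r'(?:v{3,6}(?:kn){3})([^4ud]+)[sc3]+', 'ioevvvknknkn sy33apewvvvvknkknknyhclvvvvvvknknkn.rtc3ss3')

Pattern: 3 to 6 of a literal 'v', then the literal 'kn' repeated 3 times (non-capturing group); then one or more of any character except [4ud] (captured); then one or more of one of [sc3].
`re.match` won't scan ahead — the pattern has to work from the very first character.
Here position 0 doesn't satisfy it, so the call returns None.

None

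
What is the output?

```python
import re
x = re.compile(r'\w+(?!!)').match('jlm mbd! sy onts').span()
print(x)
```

(0, 3)

With `match`, the pattern is implicitly anchored at the beginning.
The match spans [0:3] → 'jlm'.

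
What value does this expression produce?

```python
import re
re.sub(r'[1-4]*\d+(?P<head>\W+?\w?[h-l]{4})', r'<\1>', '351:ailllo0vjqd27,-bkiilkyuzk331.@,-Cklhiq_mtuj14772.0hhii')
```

'<:ailll>o0vjqd<,-bkiil>kyuzk<.@,-Cklhi>q_mtuj<.0hhii>'

The pattern matches zero or more of a character in [1-4], then one or more of a digit; then one or more of a non-word character (lazy), then optionally a word character, then exactly 4 of a character in [h-l] (captured as 'head').
Matches: at [0:9] → '351:ailll'; at [15:24] → '27,-bkiil'; at [29:41] → '331.@,-Cklhi'; at [47:58] → '14772.0hhii'.
The replacement refers to a captured group, so each match is rewritten using its own captured text.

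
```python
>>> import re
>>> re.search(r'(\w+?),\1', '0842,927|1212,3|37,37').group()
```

'37,37'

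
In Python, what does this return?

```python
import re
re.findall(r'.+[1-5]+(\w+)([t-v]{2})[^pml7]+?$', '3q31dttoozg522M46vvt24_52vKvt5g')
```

The pattern matches one or more of any character, then one or more of a character in [1-5]; then one or more of a word character (captured); then exactly 2 of a character in [t-v] (captured); then one or more of any character except [pml7] (lazy); then anchored at the end.
Walking the string: at [0:31] match '3q31dttoozg522M46vvt24_52vKvt5g', groups = ('vK', 'vt').
2 groups means the one result is a tuple of 2 captured strings — 1 here.

[('vK', 'vt')]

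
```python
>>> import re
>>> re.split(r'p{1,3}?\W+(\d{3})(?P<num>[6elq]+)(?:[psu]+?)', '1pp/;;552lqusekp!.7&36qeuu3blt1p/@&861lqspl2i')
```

['1', '552', 'lq', 'sekp!.7&36qeuu3blt1', '861', 'lq', 'pl2i']

A `+?`/`*?`/`{m,n}?` starts at its minimum and grows only as far as needed for what follows to match.
The group in the pattern means `split` returns the separators' captures alongside the pieces.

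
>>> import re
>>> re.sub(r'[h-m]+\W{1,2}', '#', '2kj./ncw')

The pattern matches one or more of a character in [h-m]; then 1 to 2 of a non-word character.
Each match is replaced by '#'.

'2#ncw'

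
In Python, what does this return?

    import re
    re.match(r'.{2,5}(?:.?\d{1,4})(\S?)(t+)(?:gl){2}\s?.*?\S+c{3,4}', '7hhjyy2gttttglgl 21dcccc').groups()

Pattern: 2 to 5 of any character; then optionally any character, then 1 to 4 of a digit (non-capturing group); then optionally a non-whitespace character (captured); then one or more of a literal 't' (captured); then the literal 'gl' repeated 2 times, then optionally whitespace; then zero or more of any character (lazy), then one or more of a non-whitespace character, then 3 to 4 of a literal 'c'.
With `match`, the pattern is implicitly anchored at the beginning.
The match spans [0:24] → '7hhjyy2gttttglgl 21dcccc'.
Captured: group 1 = 'g', group 2 = 'tttt'.

('g', 'tttt')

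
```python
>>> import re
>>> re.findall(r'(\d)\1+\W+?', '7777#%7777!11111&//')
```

['7', '7', '1']

A backreference is literal: `\1` must see the identical characters the first group matched.
Because there's exactly one group, `findall` drops the full match and keeps group 1 from each hit.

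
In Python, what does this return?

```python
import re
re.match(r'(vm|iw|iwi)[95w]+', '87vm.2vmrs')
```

None

`match` is anchored at position 0; if the pattern doesn't fit there, it returns None.
Here position 0 doesn't satisfy it, so the call returns None.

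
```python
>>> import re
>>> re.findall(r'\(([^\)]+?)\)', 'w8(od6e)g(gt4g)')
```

['od6e', 'gt4g']

With a single group, `findall` returns only what that group captured — 2 items.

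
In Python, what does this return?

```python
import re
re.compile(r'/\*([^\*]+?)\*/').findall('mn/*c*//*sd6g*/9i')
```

Walking the string: at [2:7] match '/*c*/', group 1 = 'c'; at [7:15] match '/*sd6g*/', group 1 = 'sd6g'.
With a single group, `findall` returns only what that group captured — 2 items.

['c', 'sd6g']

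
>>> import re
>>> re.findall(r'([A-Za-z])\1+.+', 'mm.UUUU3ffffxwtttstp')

['m']

The backreference `\1` re-matches whatever the first group consumed, character for character.
Matches: at [0:20] match 'mm.UUUU3ffffxwtttstp', group 1 = 'm'.
One capturing group, so `findall` returns just the captured substring from the one match — 1 in all.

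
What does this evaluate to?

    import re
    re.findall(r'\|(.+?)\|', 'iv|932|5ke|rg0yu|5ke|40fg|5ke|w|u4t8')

['932', 'rg0yu', '40fg', 'w']

Walking the string: at [2:7] match '|932|', group 1 = '932'; at [10:17] match '|rg0yu|', group 1 = 'rg0yu'; at [20:26] match '|40fg|', group 1 = '40fg'; at [29:32] match '|w|', group 1 = 'w'.
With a single group, `findall` returns only what that group captured — 4 items.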